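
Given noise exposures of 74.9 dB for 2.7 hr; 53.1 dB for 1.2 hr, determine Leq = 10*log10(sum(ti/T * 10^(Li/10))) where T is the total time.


T_total = 2.7 + 1.2 = 3.9 hr
(2.7/3.9) * 10^(74.9/10) = 2.13944e+07
(1.2/3.9) * 10^(53.1/10) = 62822.7
Sum = 2.13944e+07 + 62822.7 = 2.14572e+07
Leq = 10*log10(2.14572e+07) = 73.316 dB


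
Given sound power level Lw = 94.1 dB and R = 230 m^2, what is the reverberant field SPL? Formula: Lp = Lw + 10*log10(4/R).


4/R = 4/230 = 0.0173913
Lp = 94.1 + 10*log10(0.0173913) = 76.503 dB


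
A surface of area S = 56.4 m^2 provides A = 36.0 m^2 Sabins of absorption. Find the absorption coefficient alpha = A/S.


Absorption coefficient = absorbed power / incident power
alpha = A / S = 36.0 / 56.4 = 0.6383


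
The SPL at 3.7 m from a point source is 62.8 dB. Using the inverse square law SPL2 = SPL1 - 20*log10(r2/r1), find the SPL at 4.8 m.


r2/r1 = 4.8/3.7 = 1.2973
Correction = 20*log10(1.2973) = 2.26081 dB
SPL2 = 62.8 - 2.26081 = 60.539 dB


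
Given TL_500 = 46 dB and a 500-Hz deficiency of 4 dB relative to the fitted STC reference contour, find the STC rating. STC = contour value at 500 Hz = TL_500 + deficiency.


By ASTM E413, STC = value of the fitted reference contour at 500 Hz.
Contour value at 500 Hz = TL_500 + deficiency = 46 + 4 = 50
STC = 50


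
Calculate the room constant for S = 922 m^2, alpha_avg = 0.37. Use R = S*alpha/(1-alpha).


R = 922 * 0.37 / (1 - 0.37) = 541.49 m^2


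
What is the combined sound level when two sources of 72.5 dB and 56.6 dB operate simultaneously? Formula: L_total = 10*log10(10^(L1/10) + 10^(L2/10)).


10^(72.5/10) = 1.77828e+07
10^(56.6/10) = 457088
Sum = 1.77828e+07 + 457088 = 1.82399e+07
L_total = 10*log10(1.82399e+07) = 72.61 dB


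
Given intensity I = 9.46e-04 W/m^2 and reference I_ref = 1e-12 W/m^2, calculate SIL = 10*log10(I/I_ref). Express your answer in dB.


I / I_ref = 9.46e-04 / 1e-12 = 9.46e+08
SIL = 10 * log10(9.46e+08) = 89.759 dB


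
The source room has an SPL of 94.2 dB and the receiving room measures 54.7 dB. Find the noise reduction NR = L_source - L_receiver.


NR = L_source - L_receiver (difference between source and receiving room levels)
NR = 94.2 - 54.7 = 39.5 dB


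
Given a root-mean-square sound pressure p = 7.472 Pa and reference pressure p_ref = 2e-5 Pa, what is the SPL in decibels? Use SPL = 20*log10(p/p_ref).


p / p_ref = 7.472 / 2e-5 = 373600
SPL = 20 * log10(373600) = 111.45 dB


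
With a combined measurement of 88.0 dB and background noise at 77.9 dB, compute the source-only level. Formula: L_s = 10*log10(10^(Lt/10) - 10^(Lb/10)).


10^(88.0/10) = 6.30957e+08
10^(77.9/10) = 6.16595e+07
Difference = 6.30957e+08 - 6.16595e+07 = 5.69298e+08
L_source = 10*log10(5.69298e+08) = 87.553 dB


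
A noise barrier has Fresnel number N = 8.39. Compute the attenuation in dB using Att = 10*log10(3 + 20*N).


3 + 20*N = 3 + 20*8.39 = 170.8
Att = 10*log10(170.8) = 22.325 dB


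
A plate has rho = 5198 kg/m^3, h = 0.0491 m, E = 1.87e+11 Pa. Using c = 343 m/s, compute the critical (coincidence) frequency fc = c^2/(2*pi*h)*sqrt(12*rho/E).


12*rho/E = 12*5198/1.87e+11 = 3.33561e-07
sqrt(12*rho/E) = sqrt(3.33561e-07) = 0.000577547
c^2/(2*pi*h) = 343^2/(2*pi*0.0491) = 381353
fc = 381353 * 0.000577547 = 220.25 Hz


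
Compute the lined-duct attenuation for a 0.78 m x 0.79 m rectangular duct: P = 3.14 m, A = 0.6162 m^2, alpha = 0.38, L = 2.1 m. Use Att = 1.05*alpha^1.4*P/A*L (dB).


alpha^1.4 = 0.38^1.4 = 0.258046
Attenuation rate = 1.05 * alpha^1.4 * P / A
= 1.05 * 0.258046 * 3.14 / 0.6162 = 1.38068 dB/m
Total Att = 1.38068 * 2.1 = 2.8994 dB


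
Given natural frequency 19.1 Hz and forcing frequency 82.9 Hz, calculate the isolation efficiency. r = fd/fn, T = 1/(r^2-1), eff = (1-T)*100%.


r = 82.9 / 19.1 = 4.34031
r^2 - 1 = 4.34031^2 - 1 = 17.8383
T = 1/17.8383 = 0.0560592
Efficiency = (1 - 0.0560592)*100 = 94.394 %


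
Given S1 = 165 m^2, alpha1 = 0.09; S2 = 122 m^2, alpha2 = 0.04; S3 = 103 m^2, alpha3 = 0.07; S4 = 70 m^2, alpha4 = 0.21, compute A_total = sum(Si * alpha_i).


165 * 0.09 = 14.85
122 * 0.04 = 4.88
103 * 0.07 = 7.21
70 * 0.21 = 14.7
A_total = 14.85 + 4.88 + 7.21 + 14.7 = 41.64 m^2


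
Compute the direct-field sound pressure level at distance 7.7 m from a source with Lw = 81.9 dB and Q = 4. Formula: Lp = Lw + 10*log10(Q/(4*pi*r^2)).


4*pi*r^2 = 4*pi*7.7^2 = 745.06 m^2
Q / (4*pi*r^2) = 4 / 745.06 = 0.0053687
Lp = 81.9 + 10*log10(0.0053687) = 59.199 dB


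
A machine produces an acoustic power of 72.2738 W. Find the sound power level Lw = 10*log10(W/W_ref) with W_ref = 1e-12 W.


W / W_ref = 72.2738 / 1e-12 = 7.22738e+13
Lw = 10 * log10(7.22738e+13) = 138.59 dB


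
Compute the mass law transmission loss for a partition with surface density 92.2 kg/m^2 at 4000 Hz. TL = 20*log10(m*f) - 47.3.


m * f = 92.2 * 4000 = 368800
20*log10(368800) = 111.336 dB
TL = 111.336 - 47.3 = 64.036 dB


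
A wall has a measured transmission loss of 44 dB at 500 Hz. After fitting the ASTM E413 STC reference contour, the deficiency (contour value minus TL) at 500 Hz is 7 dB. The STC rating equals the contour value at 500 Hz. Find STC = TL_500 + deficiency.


By ASTM E413, STC = value of the fitted reference contour at 500 Hz.
Contour value at 500 Hz = TL_500 + deficiency = 44 + 7 = 51
STC = 51


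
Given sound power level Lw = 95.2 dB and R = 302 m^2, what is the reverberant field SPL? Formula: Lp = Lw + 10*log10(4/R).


4/R = 4/302 = 0.013245
Lp = 95.2 + 10*log10(0.013245) = 76.421 dB


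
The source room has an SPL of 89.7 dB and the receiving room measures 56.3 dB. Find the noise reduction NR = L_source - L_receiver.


NR = L_source - L_receiver (difference between source and receiving room levels)
NR = 89.7 - 56.3 = 33.4 dB


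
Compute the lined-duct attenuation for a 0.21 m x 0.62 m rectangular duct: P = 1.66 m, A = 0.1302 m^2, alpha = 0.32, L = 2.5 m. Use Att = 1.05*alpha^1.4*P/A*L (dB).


alpha^1.4 = 0.32^1.4 = 0.202866
Attenuation rate = 1.05 * alpha^1.4 * P / A
= 1.05 * 0.202866 * 1.66 / 0.1302 = 2.71579 dB/m
Total Att = 2.71579 * 2.5 = 6.7895 dB


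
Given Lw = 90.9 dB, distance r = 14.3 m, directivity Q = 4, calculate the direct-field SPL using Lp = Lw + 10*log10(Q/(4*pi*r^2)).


4*pi*r^2 = 4*pi*14.3^2 = 2569.7 m^2
Q / (4*pi*r^2) = 4 / 2569.7 = 0.0015566
Lp = 90.9 + 10*log10(0.0015566) = 62.822 dB


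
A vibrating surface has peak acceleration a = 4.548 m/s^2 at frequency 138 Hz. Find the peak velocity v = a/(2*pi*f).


omega = 2*pi*f = 2*pi*138 = 867.08 rad/s
v = a / omega = 4.548 / 867.08 = 0.0052452 m/s


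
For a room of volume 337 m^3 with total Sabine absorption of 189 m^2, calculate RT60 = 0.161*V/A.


RT60 = 0.161 * 337 / 189 = 0.28707 s


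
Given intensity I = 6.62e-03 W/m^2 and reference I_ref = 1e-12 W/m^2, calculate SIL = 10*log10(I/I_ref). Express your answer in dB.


I / I_ref = 6.62e-03 / 1e-12 = 6.62e+09
SIL = 10 * log10(6.62e+09) = 98.209 dB


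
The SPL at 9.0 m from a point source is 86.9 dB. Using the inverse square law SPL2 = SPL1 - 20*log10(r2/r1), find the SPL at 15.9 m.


r2/r1 = 15.9/9.0 = 1.76667
Correction = 20*log10(1.76667) = 4.94311 dB
SPL2 = 86.9 - 4.94311 = 81.957 dB


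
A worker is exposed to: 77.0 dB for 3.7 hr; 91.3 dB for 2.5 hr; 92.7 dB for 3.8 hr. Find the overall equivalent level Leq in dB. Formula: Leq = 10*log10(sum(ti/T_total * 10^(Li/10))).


T_total = 3.7 + 2.5 + 3.8 = 10.0 hr
(3.7/10.0) * 10^(77.0/10) = 1.85439e+07
(2.5/10.0) * 10^(91.3/10) = 3.37241e+08
(3.8/10.0) * 10^(92.7/10) = 7.07593e+08
Sum = 1.85439e+07 + 3.37241e+08 + 7.07593e+08 = 1.06338e+09
Leq = 10*log10(1.06338e+09) = 90.267 dB


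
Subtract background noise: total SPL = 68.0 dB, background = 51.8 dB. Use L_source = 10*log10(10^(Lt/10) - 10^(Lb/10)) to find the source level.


10^(68.0/10) = 6.30957e+06
10^(51.8/10) = 151356
Difference = 6.30957e+06 - 151356 = 6.15821e+06
L_source = 10*log10(6.15821e+06) = 67.895 dB


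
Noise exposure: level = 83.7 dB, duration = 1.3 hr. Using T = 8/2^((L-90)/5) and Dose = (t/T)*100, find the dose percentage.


T_allowed = 8 / 2^((83.7 - 90)/5) = 19.1597 hr
Dose = 1.3 / 19.1597 * 100 = 6.7851 %


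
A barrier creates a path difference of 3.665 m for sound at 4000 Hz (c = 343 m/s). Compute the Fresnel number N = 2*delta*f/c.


N = 2*delta*f/c = 2*delta/lambda, where lambda = c/f
lambda = 343 / 4000 = 0.08575 m
N = 2 * 3.665 / 0.08575 = 85.481


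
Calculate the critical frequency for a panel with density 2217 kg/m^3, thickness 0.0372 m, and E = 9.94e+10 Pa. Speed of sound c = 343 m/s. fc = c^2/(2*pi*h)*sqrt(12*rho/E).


12*rho/E = 12*2217/9.94e+10 = 2.67646e-07
sqrt(12*rho/E) = sqrt(2.67646e-07) = 0.000517345
c^2/(2*pi*h) = 343^2/(2*pi*0.0372) = 503345
fc = 503345 * 0.000517345 = 260.4 Hz


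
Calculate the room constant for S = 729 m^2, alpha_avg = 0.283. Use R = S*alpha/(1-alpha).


R = 729 * 0.283 / (1 - 0.283) = 287.74 m^2


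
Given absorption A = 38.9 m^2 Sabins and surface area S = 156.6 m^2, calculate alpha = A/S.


Absorption coefficient = absorbed power / incident power
alpha = A / S = 38.9 / 156.6 = 0.2484


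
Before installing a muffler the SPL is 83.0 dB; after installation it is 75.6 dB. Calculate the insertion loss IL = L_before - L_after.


Insertion loss = SPL without muffler - SPL with muffler
IL = 83.0 - 75.6 = 7.4 dB


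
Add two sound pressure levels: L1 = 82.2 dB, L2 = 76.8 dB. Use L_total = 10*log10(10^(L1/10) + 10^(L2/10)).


10^(82.2/10) = 1.65959e+08
10^(76.8/10) = 4.7863e+07
Sum = 1.65959e+08 + 4.7863e+07 = 2.13822e+08
L_total = 10*log10(2.13822e+08) = 83.301 dB


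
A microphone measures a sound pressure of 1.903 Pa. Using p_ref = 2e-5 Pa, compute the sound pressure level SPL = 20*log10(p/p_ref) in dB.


p / p_ref = 1.903 / 2e-5 = 95150
SPL = 20 * log10(95150) = 99.568 dB


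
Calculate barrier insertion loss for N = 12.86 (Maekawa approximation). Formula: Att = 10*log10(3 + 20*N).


3 + 20*N = 3 + 20*12.86 = 260.2
Att = 10*log10(260.2) = 24.153 dB


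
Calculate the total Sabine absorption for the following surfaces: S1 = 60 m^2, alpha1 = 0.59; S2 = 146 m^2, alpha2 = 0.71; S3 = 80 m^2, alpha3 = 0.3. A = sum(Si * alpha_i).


60 * 0.59 = 35.4
146 * 0.71 = 103.66
80 * 0.3 = 24
A_total = 35.4 + 103.66 + 24 = 163.06 m^2


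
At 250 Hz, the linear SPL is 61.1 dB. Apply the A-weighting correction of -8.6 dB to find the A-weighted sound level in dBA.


A-weighting table: 250 Hz -> -8.6 dB correction
SPL_A = SPL + correction = 61.1 + (-8.6) = 52.5 dBA


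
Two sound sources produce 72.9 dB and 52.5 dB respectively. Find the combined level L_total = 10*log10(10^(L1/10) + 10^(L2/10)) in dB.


10^(72.9/10) = 1.94984e+07
10^(52.5/10) = 177828
Sum = 1.94984e+07 + 177828 = 1.96762e+07
L_total = 10*log10(1.96762e+07) = 72.939 dB


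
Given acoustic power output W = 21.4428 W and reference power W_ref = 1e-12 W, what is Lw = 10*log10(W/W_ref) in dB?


W / W_ref = 21.4428 / 1e-12 = 2.14428e+13
Lw = 10 * log10(2.14428e+13) = 133.31 dB


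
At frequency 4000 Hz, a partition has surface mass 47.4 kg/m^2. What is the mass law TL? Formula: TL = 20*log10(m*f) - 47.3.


m * f = 47.4 * 4000 = 189600
20*log10(189600) = 105.557 dB
TL = 105.557 - 47.3 = 58.257 dB


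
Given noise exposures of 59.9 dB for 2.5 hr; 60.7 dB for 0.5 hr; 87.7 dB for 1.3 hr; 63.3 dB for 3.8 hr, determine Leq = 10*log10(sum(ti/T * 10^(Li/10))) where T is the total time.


T_total = 2.5 + 0.5 + 1.3 + 3.8 = 8.1 hr
(2.5/8.1) * 10^(59.9/10) = 301616
(0.5/8.1) * 10^(60.7/10) = 72524.5
(1.3/8.1) * 10^(87.7/10) = 9.45058e+07
(3.8/8.1) * 10^(63.3/10) = 1.00299e+06
Sum = 301616 + 72524.5 + 9.45058e+07 + 1.00299e+06 = 9.58829e+07
Leq = 10*log10(9.58829e+07) = 79.817 dB


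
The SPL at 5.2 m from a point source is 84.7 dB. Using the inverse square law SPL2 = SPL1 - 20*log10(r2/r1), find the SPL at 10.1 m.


r2/r1 = 10.1/5.2 = 1.94231
Correction = 20*log10(1.94231) = 5.76637 dB
SPL2 = 84.7 - 5.76637 = 78.934 dB


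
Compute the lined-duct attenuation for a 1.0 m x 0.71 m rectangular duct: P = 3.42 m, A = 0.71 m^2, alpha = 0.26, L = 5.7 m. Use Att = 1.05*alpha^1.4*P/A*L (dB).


alpha^1.4 = 0.26^1.4 = 0.151692
Attenuation rate = 1.05 * alpha^1.4 * P / A
= 1.05 * 0.151692 * 3.42 / 0.71 = 0.76722 dB/m
Total Att = 0.76722 * 5.7 = 4.3732 dB


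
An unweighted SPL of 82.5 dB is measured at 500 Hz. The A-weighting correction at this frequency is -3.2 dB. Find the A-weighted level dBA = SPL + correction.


A-weighting table: 500 Hz -> -3.2 dB correction
SPL_A = SPL + correction = 82.5 + (-3.2) = 79.3 dBA


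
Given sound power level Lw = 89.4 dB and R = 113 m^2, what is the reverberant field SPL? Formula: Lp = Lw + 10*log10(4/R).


4/R = 4/113 = 0.0353982
Lp = 89.4 + 10*log10(0.0353982) = 74.89 dB


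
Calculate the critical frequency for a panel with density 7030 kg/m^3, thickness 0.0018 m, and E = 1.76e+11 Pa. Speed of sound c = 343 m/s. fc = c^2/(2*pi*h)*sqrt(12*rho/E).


12*rho/E = 12*7030/1.76e+11 = 4.79318e-07
sqrt(12*rho/E) = sqrt(4.79318e-07) = 0.000692328
c^2/(2*pi*h) = 343^2/(2*pi*0.0018) = 1.04025e+07
fc = 1.04025e+07 * 0.000692328 = 7201.9 Hz


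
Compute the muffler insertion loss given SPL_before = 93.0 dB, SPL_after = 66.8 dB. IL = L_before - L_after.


Insertion loss = SPL without muffler - SPL with muffler
IL = 93.0 - 66.8 = 26.2 dB


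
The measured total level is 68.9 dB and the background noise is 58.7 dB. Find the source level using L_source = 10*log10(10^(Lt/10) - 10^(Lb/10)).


10^(68.9/10) = 7.76247e+06
10^(58.7/10) = 741310
Difference = 7.76247e+06 - 741310 = 7.02116e+06
L_source = 10*log10(7.02116e+06) = 68.464 dB


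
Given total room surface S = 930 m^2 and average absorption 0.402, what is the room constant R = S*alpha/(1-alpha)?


R = 930 * 0.402 / (1 - 0.402) = 625.18 m^2


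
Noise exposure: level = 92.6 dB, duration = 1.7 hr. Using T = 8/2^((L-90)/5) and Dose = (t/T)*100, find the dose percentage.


T_allowed = 8 / 2^((92.6 - 90)/5) = 5.57897 hr
Dose = 1.7 / 5.57897 * 100 = 30.472 %


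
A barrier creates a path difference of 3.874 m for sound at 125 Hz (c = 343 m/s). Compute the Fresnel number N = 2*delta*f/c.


N = 2*delta*f/c = 2*delta/lambda, where lambda = c/f
lambda = 343 / 125 = 2.744 m
N = 2 * 3.874 / 2.744 = 2.8236


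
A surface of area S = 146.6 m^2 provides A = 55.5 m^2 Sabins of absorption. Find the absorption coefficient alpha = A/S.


Absorption coefficient = absorbed power / incident power
alpha = A / S = 55.5 / 146.6 = 0.37858


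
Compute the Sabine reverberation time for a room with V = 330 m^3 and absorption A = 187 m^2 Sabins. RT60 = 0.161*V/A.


RT60 = 0.161 * 330 / 187 = 0.28412 s


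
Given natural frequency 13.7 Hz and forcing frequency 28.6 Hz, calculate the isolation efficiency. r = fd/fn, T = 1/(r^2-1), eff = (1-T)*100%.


r = 28.6 / 13.7 = 2.08759
r^2 - 1 = 2.08759^2 - 1 = 3.35803
T = 1/3.35803 = 0.297794
Efficiency = (1 - 0.297794)*100 = 70.221 %


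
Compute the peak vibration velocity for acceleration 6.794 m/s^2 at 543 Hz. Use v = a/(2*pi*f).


omega = 2*pi*f = 2*pi*543 = 3411.77 rad/s
v = a / omega = 6.794 / 3411.77 = 0.0019913 m/s


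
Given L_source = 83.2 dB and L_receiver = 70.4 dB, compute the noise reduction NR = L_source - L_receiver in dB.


NR = L_source - L_receiver (difference between source and receiving room levels)
NR = 83.2 - 70.4 = 12.8 dB


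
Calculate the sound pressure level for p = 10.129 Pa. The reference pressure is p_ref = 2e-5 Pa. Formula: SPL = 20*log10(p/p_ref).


p / p_ref = 10.129 / 2e-5 = 506450
SPL = 20 * log10(506450) = 114.09 dB


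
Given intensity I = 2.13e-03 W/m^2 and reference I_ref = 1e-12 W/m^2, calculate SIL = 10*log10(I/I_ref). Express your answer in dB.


I / I_ref = 2.13e-03 / 1e-12 = 2.13e+09
SIL = 10 * log10(2.13e+09) = 93.284 dB


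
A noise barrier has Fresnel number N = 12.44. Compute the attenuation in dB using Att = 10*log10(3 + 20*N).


3 + 20*N = 3 + 20*12.44 = 251.8
Att = 10*log10(251.8) = 24.011 dB


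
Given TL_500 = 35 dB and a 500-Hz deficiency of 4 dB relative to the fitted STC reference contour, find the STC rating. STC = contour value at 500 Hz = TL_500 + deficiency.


By ASTM E413, STC = value of the fitted reference contour at 500 Hz.
Contour value at 500 Hz = TL_500 + deficiency = 35 + 4 = 39
STC = 39


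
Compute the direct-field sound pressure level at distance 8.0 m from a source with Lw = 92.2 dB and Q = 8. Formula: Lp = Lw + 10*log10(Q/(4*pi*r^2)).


4*pi*r^2 = 4*pi*8.0^2 = 804.248 m^2
Q / (4*pi*r^2) = 8 / 804.248 = 0.00994718
Lp = 92.2 + 10*log10(0.00994718) = 72.177 dB


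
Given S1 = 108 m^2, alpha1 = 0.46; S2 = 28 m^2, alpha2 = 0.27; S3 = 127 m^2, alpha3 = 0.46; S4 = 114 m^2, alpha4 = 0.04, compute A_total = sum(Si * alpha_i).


108 * 0.46 = 49.68
28 * 0.27 = 7.56
127 * 0.46 = 58.42
114 * 0.04 = 4.56
A_total = 49.68 + 7.56 + 58.42 + 4.56 = 120.22 m^2


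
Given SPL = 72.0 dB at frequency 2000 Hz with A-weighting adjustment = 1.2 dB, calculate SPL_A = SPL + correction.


A-weighting table: 2000 Hz -> 1.2 dB correction
SPL_A = SPL + correction = 72.0 + (1.2) = 73.2 dBA


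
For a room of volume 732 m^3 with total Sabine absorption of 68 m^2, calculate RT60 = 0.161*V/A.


RT60 = 0.161 * 732 / 68 = 1.7331 s


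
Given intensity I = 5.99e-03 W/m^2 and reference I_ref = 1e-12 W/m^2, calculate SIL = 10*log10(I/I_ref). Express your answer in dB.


I / I_ref = 5.99e-03 / 1e-12 = 5.99e+09
SIL = 10 * log10(5.99e+09) = 97.774 dB


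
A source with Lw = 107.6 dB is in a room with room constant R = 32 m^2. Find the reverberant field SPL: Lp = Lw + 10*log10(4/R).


4/R = 4/32 = 0.125
Lp = 107.6 + 10*log10(0.125) = 98.569 dB


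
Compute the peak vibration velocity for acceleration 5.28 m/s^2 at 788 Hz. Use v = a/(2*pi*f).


omega = 2*pi*f = 2*pi*788 = 4951.15 rad/s
v = a / omega = 5.28 / 4951.15 = 0.0010664 m/s


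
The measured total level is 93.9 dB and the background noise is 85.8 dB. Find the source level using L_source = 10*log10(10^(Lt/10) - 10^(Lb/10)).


10^(93.9/10) = 2.45471e+09
10^(85.8/10) = 3.80189e+08
Difference = 2.45471e+09 - 3.80189e+08 = 2.07452e+09
L_source = 10*log10(2.07452e+09) = 93.169 dB


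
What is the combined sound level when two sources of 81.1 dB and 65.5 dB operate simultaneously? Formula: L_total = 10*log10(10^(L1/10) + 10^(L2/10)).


10^(81.1/10) = 1.28825e+08
10^(65.5/10) = 3.54813e+06
Sum = 1.28825e+08 + 3.54813e+06 = 1.32373e+08
L_total = 10*log10(1.32373e+08) = 81.218 dB


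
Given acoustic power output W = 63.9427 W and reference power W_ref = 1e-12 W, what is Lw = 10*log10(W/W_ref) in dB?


W / W_ref = 63.9427 / 1e-12 = 6.39427e+13
Lw = 10 * log10(6.39427e+13) = 138.06 dB


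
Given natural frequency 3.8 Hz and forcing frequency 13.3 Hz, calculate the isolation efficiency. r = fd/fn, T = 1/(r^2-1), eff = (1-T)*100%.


r = 13.3 / 3.8 = 3.5
r^2 - 1 = 3.5^2 - 1 = 11.25
T = 1/11.25 = 0.0888889
Efficiency = (1 - 0.0888889)*100 = 91.111 %


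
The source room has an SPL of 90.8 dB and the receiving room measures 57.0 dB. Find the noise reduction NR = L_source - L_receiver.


NR = L_source - L_receiver (difference between source and receiving room levels)
NR = 90.8 - 57.0 = 33.8 dB


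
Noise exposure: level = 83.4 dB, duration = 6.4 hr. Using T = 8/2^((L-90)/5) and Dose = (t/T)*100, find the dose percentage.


T_allowed = 8 / 2^((83.4 - 90)/5) = 19.9733 hr
Dose = 6.4 / 19.9733 * 100 = 32.043 %


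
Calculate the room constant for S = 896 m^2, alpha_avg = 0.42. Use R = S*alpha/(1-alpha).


R = 896 * 0.42 / (1 - 0.42) = 648.83 m^2


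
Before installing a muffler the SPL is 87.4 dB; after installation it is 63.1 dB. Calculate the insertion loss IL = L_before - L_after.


Insertion loss = SPL without muffler - SPL with muffler
IL = 87.4 - 63.1 = 24.3 dB


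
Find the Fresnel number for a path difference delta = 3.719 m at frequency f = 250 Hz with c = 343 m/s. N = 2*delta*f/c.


N = 2*delta*f/c = 2*delta/lambda, where lambda = c/f
lambda = 343 / 250 = 1.372 m
N = 2 * 3.719 / 1.372 = 5.4213


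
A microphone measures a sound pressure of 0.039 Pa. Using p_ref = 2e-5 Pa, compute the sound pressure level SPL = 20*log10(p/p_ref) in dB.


p / p_ref = 0.039 / 2e-5 = 1950
SPL = 20 * log10(1950) = 65.801 dB


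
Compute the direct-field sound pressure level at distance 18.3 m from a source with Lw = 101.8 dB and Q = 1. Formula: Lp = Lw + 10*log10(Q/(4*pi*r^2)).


4*pi*r^2 = 4*pi*18.3^2 = 4208.35 m^2
Q / (4*pi*r^2) = 1 / 4208.35 = 0.000237623
Lp = 101.8 + 10*log10(0.000237623) = 65.559 dB


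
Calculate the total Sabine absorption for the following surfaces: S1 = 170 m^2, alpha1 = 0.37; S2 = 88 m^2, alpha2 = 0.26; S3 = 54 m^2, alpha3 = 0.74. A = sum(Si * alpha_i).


170 * 0.37 = 62.9
88 * 0.26 = 22.88
54 * 0.74 = 39.96
A_total = 62.9 + 22.88 + 39.96 = 125.74 m^2


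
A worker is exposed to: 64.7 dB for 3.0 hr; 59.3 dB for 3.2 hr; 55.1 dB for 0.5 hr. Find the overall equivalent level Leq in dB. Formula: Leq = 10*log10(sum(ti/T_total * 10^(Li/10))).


T_total = 3.0 + 3.2 + 0.5 = 6.7 hr
(3.0/6.7) * 10^(64.7/10) = 1.32144e+06
(3.2/6.7) * 10^(59.3/10) = 406514
(0.5/6.7) * 10^(55.1/10) = 24148.8
Sum = 1.32144e+06 + 406514 + 24148.8 = 1.7521e+06
Leq = 10*log10(1.7521e+06) = 62.436 dB


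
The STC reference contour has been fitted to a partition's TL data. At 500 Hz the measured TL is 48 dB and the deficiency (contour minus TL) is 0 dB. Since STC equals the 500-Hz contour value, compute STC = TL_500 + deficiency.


By ASTM E413, STC = value of the fitted reference contour at 500 Hz.
Contour value at 500 Hz = TL_500 + deficiency = 48 + 0 = 48
STC = 48


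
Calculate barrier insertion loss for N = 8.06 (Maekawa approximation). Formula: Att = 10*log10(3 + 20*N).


3 + 20*N = 3 + 20*8.06 = 164.2
Att = 10*log10(164.2) = 22.154 dB


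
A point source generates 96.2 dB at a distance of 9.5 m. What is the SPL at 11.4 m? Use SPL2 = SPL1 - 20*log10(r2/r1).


r2/r1 = 11.4/9.5 = 1.2
Correction = 20*log10(1.2) = 1.58362 dB
SPL2 = 96.2 - 1.58362 = 94.616 dB


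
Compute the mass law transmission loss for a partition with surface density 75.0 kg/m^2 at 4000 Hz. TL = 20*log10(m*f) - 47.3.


m * f = 75.0 * 4000 = 300000
20*log10(300000) = 109.542 dB
TL = 109.542 - 47.3 = 62.242 dB


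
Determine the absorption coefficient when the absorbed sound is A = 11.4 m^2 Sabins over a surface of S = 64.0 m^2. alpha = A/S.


Absorption coefficient = absorbed power / incident power
alpha = A / S = 11.4 / 64.0 = 0.17813


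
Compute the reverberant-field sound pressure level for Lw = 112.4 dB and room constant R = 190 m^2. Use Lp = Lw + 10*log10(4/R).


4/R = 4/190 = 0.0210526
Lp = 112.4 + 10*log10(0.0210526) = 95.633 dB


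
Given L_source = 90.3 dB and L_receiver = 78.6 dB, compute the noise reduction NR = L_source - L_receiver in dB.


NR = L_source - L_receiver (difference between source and receiving room levels)
NR = 90.3 - 78.6 = 11.7 dB


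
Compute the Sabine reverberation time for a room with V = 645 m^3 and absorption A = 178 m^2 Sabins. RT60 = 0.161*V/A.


RT60 = 0.161 * 645 / 178 = 0.5834 s


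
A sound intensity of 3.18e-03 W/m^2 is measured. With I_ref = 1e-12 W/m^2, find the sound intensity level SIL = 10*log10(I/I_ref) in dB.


I / I_ref = 3.18e-03 / 1e-12 = 3.18e+09
SIL = 10 * log10(3.18e+09) = 95.024 dB


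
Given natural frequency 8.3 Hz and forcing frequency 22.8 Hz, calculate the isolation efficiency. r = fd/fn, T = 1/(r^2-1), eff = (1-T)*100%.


r = 22.8 / 8.3 = 2.74699
r^2 - 1 = 2.74699^2 - 1 = 6.54595
T = 1/6.54595 = 0.152766
Efficiency = (1 - 0.152766)*100 = 84.723 %


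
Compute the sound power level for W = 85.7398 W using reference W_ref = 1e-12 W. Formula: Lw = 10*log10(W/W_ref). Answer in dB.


W / W_ref = 85.7398 / 1e-12 = 8.57398e+13
Lw = 10 * log10(8.57398e+13) = 139.33 dB


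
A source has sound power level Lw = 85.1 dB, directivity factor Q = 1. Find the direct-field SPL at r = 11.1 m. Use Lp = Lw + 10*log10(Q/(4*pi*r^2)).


4*pi*r^2 = 4*pi*11.1^2 = 1548.3 m^2
Q / (4*pi*r^2) = 1 / 1548.3 = 0.00064587
Lp = 85.1 + 10*log10(0.00064587) = 53.201 dB


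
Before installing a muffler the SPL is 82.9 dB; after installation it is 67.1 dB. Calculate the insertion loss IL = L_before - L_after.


Insertion loss = SPL without muffler - SPL with muffler
IL = 82.9 - 67.1 = 15.8 dB


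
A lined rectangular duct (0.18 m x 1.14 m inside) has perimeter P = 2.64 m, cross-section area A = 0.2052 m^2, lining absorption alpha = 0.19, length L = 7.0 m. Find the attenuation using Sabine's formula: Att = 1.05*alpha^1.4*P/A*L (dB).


alpha^1.4 = 0.19^1.4 = 0.0977811
Attenuation rate = 1.05 * alpha^1.4 * P / A
= 1.05 * 0.0977811 * 2.64 / 0.2052 = 1.3209 dB/m
Total Att = 1.3209 * 7.0 = 9.2463 dB


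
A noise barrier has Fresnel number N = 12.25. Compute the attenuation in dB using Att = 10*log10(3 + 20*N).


3 + 20*N = 3 + 20*12.25 = 248
Att = 10*log10(248) = 23.945 dB


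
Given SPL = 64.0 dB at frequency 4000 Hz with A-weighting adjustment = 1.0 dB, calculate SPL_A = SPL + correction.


A-weighting table: 4000 Hz -> 1.0 dB correction
SPL_A = SPL + correction = 64.0 + (1.0) = 65 dBA


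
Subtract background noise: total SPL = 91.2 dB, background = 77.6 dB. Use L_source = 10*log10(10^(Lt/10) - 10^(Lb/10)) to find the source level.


10^(91.2/10) = 1.31826e+09
10^(77.6/10) = 5.7544e+07
Difference = 1.31826e+09 - 5.7544e+07 = 1.26072e+09
L_source = 10*log10(1.26072e+09) = 91.006 dB


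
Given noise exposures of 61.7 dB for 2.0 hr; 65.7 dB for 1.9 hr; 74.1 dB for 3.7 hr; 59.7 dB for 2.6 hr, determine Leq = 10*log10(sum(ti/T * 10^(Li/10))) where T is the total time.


T_total = 2.0 + 1.9 + 3.7 + 2.6 = 10.2 hr
(2.0/10.2) * 10^(61.7/10) = 290021
(1.9/10.2) * 10^(65.7/10) = 692075
(3.7/10.2) * 10^(74.1/10) = 9.32398e+06
(2.6/10.2) * 10^(59.7/10) = 237888
Sum = 290021 + 692075 + 9.32398e+06 + 237888 = 1.0544e+07
Leq = 10*log10(1.0544e+07) = 70.23 dB


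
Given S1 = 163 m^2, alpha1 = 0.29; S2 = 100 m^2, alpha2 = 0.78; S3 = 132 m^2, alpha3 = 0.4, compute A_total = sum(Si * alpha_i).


163 * 0.29 = 47.27
100 * 0.78 = 78
132 * 0.4 = 52.8
A_total = 47.27 + 78 + 52.8 = 178.07 m^2


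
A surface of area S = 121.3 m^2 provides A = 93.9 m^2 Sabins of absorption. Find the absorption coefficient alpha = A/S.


Absorption coefficient = absorbed power / incident power
alpha = A / S = 93.9 / 121.3 = 0.77411


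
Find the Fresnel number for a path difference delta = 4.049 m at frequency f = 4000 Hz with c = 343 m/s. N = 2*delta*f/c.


N = 2*delta*f/c = 2*delta/lambda, where lambda = c/f
lambda = 343 / 4000 = 0.08575 m
N = 2 * 4.049 / 0.08575 = 94.437


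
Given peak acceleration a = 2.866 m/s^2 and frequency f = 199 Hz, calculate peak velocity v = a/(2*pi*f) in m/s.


omega = 2*pi*f = 2*pi*199 = 1250.35 rad/s
v = a / omega = 2.866 / 1250.35 = 0.0022922 m/s


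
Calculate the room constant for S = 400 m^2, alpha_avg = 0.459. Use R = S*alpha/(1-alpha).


R = 400 * 0.459 / (1 - 0.459) = 339.37 m^2


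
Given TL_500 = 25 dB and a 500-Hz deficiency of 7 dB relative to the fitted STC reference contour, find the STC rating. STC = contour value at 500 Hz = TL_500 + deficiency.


By ASTM E413, STC = value of the fitted reference contour at 500 Hz.
Contour value at 500 Hz = TL_500 + deficiency = 25 + 7 = 32
STC = 32


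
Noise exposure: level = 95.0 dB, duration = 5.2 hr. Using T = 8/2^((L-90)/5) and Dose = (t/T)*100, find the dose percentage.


T_allowed = 8 / 2^((95.0 - 90)/5) = 4 hr
Dose = 5.2 / 4 * 100 = 130 %


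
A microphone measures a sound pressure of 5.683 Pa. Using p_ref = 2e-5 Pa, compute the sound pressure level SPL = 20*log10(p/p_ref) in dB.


p / p_ref = 5.683 / 2e-5 = 284150
SPL = 20 * log10(284150) = 109.07 dB


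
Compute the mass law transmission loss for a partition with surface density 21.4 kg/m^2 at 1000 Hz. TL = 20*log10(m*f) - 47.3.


m * f = 21.4 * 1000 = 21400
20*log10(21400) = 86.6083 dB
TL = 86.6083 - 47.3 = 39.308 dB


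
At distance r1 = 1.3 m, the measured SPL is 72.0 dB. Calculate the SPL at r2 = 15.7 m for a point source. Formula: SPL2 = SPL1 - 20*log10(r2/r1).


r2/r1 = 15.7/1.3 = 12.0769
Correction = 20*log10(12.0769) = 21.6391 dB
SPL2 = 72.0 - 21.6391 = 50.361 dB


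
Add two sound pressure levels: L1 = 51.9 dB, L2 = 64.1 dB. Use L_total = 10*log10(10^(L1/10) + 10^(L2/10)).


10^(51.9/10) = 154882
10^(64.1/10) = 2.5704e+06
Sum = 154882 + 2.5704e+06 = 2.72528e+06
L_total = 10*log10(2.72528e+06) = 64.354 dB


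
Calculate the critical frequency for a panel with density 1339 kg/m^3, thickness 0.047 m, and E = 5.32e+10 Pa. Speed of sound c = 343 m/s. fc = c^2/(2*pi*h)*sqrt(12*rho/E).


12*rho/E = 12*1339/5.32e+10 = 3.0203e-07
sqrt(12*rho/E) = sqrt(3.0203e-07) = 0.000549573
c^2/(2*pi*h) = 343^2/(2*pi*0.047) = 398392
fc = 398392 * 0.000549573 = 218.95 Hz


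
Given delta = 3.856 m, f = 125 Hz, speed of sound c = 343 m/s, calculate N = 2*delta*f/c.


N = 2*delta*f/c = 2*delta/lambda, where lambda = c/f
lambda = 343 / 125 = 2.744 m
N = 2 * 3.856 / 2.744 = 2.8105


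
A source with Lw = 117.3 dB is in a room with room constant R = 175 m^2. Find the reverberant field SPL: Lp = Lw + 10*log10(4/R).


4/R = 4/175 = 0.0228571
Lp = 117.3 + 10*log10(0.0228571) = 100.89 dB


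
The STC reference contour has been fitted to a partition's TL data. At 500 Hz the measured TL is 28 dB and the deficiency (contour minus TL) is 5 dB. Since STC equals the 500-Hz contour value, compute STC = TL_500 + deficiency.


By ASTM E413, STC = value of the fitted reference contour at 500 Hz.
Contour value at 500 Hz = TL_500 + deficiency = 28 + 5 = 33
STC = 33


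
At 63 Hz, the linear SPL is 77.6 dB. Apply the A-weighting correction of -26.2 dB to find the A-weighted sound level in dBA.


A-weighting table: 63 Hz -> -26.2 dB correction
SPL_A = SPL + correction = 77.6 + (-26.2) = 51.4 dBA


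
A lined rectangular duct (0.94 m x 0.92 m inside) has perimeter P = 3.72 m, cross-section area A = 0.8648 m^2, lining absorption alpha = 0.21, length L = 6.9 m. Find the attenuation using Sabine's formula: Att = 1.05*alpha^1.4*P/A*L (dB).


alpha^1.4 = 0.21^1.4 = 0.112488
Attenuation rate = 1.05 * alpha^1.4 * P / A
= 1.05 * 0.112488 * 3.72 / 0.8648 = 0.508069 dB/m
Total Att = 0.508069 * 6.9 = 3.5057 dB


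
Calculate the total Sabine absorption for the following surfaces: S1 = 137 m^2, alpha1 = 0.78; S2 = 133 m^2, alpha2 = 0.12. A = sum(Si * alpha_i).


137 * 0.78 = 106.86
133 * 0.12 = 15.96
A_total = 106.86 + 15.96 = 122.82 m^2


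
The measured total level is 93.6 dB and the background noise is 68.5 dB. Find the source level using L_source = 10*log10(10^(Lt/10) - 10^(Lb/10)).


10^(93.6/10) = 2.29087e+09
10^(68.5/10) = 7.07946e+06
Difference = 2.29087e+09 - 7.07946e+06 = 2.28379e+09
L_source = 10*log10(2.28379e+09) = 93.587 dB


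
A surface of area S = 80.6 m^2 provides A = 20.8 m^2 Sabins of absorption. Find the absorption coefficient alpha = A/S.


Absorption coefficient = absorbed power / incident power
alpha = A / S = 20.8 / 80.6 = 0.25806


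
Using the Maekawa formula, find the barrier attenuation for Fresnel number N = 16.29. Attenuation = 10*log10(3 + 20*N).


3 + 20*N = 3 + 20*16.29 = 328.8
Att = 10*log10(328.8) = 25.169 dB


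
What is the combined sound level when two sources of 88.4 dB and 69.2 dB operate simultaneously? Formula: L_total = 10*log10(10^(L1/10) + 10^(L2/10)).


10^(88.4/10) = 6.91831e+08
10^(69.2/10) = 8.31764e+06
Sum = 6.91831e+08 + 8.31764e+06 = 7.00149e+08
L_total = 10*log10(7.00149e+08) = 88.452 dB


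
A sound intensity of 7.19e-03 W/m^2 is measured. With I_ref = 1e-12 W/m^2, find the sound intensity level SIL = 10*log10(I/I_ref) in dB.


I / I_ref = 7.19e-03 / 1e-12 = 7.19e+09
SIL = 10 * log10(7.19e+09) = 98.567 dB


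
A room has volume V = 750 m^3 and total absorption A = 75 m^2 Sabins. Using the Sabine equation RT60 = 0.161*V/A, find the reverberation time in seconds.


RT60 = 0.161 * 750 / 75 = 1.61 s


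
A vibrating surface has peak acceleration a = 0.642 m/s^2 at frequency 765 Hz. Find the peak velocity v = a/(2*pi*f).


omega = 2*pi*f = 2*pi*765 = 4806.64 rad/s
v = a / omega = 0.642 / 4806.64 = 0.00013357 m/s


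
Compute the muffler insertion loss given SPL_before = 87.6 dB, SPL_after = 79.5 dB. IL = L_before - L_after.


Insertion loss = SPL without muffler - SPL with muffler
IL = 87.6 - 79.5 = 8.1 dB


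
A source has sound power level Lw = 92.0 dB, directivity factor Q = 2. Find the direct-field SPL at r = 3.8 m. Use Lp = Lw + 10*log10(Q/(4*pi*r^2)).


4*pi*r^2 = 4*pi*3.8^2 = 181.458 m^2
Q / (4*pi*r^2) = 2 / 181.458 = 0.0110218
Lp = 92.0 + 10*log10(0.0110218) = 72.423 dB


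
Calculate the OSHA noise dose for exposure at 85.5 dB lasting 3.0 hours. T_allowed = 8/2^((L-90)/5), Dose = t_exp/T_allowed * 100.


T_allowed = 8 / 2^((85.5 - 90)/5) = 14.9285 hr
Dose = 3.0 / 14.9285 * 100 = 20.096 %


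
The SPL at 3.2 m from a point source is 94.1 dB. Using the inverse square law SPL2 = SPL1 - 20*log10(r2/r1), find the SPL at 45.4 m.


r2/r1 = 45.4/3.2 = 14.1875
Correction = 20*log10(14.1875) = 23.0381 dB
SPL2 = 94.1 - 23.0381 = 71.062 dB


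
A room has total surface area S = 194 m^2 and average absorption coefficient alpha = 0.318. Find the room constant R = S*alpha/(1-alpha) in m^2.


R = 194 * 0.318 / (1 - 0.318) = 90.457 m^2


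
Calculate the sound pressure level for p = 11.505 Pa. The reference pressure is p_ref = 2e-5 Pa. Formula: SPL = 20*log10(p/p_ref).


p / p_ref = 11.505 / 2e-5 = 575250
SPL = 20 * log10(575250) = 115.2 dB


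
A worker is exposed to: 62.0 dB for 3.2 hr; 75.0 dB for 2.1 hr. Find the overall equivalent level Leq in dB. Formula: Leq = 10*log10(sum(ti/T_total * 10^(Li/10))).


T_total = 3.2 + 2.1 = 5.3 hr
(3.2/5.3) * 10^(62.0/10) = 956917
(2.1/5.3) * 10^(75.0/10) = 1.25298e+07
Sum = 956917 + 1.25298e+07 = 1.34867e+07
Leq = 10*log10(1.34867e+07) = 71.299 dB


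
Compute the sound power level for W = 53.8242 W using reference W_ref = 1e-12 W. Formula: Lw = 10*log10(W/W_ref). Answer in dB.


W / W_ref = 53.8242 / 1e-12 = 5.38242e+13
Lw = 10 * log10(5.38242e+13) = 137.31 dB


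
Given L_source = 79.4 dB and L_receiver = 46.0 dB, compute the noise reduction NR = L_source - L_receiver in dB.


NR = L_source - L_receiver (difference between source and receiving room levels)
NR = 79.4 - 46.0 = 33.4 dB


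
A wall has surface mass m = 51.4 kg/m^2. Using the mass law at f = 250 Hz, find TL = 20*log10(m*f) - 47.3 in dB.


m * f = 51.4 * 250 = 12850
20*log10(12850) = 82.1781 dB
TL = 82.1781 - 47.3 = 34.878 dB


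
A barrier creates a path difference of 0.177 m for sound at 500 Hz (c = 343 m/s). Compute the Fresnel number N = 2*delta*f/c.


N = 2*delta*f/c = 2*delta/lambda, where lambda = c/f
lambda = 343 / 500 = 0.686 m
N = 2 * 0.177 / 0.686 = 0.51603


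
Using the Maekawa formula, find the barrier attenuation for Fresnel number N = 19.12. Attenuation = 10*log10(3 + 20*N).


3 + 20*N = 3 + 20*19.12 = 385.4
Att = 10*log10(385.4) = 25.859 dB


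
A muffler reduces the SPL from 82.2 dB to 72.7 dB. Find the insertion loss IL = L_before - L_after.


Insertion loss = SPL without muffler - SPL with muffler
IL = 82.2 - 72.7 = 9.5 dB


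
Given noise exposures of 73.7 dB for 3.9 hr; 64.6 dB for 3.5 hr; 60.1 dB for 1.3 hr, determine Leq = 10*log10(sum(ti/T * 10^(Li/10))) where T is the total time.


T_total = 3.9 + 3.5 + 1.3 = 8.7 hr
(3.9/8.7) * 10^(73.7/10) = 1.05086e+07
(3.5/8.7) * 10^(64.6/10) = 1.16024e+06
(1.3/8.7) * 10^(60.1/10) = 152906
Sum = 1.05086e+07 + 1.16024e+06 + 152906 = 1.18217e+07
Leq = 10*log10(1.18217e+07) = 70.727 dB


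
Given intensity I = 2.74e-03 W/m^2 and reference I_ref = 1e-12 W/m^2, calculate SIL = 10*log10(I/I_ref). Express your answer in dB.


I / I_ref = 2.74e-03 / 1e-12 = 2.74e+09
SIL = 10 * log10(2.74e+09) = 94.378 dB


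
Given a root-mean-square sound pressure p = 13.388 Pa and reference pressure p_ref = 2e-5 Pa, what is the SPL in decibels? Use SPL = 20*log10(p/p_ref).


p / p_ref = 13.388 / 2e-5 = 669400
SPL = 20 * log10(669400) = 116.51 dB


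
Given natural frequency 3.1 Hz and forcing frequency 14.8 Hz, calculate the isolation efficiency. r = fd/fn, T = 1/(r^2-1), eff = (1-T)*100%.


r = 14.8 / 3.1 = 4.77419
r^2 - 1 = 4.77419^2 - 1 = 21.7929
T = 1/21.7929 = 0.0458865
Efficiency = (1 - 0.0458865)*100 = 95.411 %


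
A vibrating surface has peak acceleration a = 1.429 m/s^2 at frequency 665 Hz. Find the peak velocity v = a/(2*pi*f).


omega = 2*pi*f = 2*pi*665 = 4178.32 rad/s
v = a / omega = 1.429 / 4178.32 = 0.000342 m/s


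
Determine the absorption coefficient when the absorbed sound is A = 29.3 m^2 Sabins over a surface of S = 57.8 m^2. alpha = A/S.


Absorption coefficient = absorbed power / incident power
alpha = A / S = 29.3 / 57.8 = 0.50692


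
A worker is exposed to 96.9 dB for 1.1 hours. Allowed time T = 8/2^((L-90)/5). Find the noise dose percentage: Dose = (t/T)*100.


T_allowed = 8 / 2^((96.9 - 90)/5) = 3.07375 hr
Dose = 1.1 / 3.07375 * 100 = 35.787 %


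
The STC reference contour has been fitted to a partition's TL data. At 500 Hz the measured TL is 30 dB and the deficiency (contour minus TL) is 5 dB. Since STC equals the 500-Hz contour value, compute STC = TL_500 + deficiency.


By ASTM E413, STC = value of the fitted reference contour at 500 Hz.
Contour value at 500 Hz = TL_500 + deficiency = 30 + 5 = 35
STC = 35


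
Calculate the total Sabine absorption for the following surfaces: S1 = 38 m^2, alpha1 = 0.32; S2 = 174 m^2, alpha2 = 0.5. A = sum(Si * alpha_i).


38 * 0.32 = 12.16
174 * 0.5 = 87
A_total = 12.16 + 87 = 99.16 m^2


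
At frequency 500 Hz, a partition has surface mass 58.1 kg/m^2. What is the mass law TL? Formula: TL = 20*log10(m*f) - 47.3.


m * f = 58.1 * 500 = 29050
20*log10(29050) = 89.2629 dB
TL = 89.2629 - 47.3 = 41.963 dB


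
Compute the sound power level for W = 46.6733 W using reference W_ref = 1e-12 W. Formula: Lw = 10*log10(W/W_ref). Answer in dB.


W / W_ref = 46.6733 / 1e-12 = 4.66733e+13
Lw = 10 * log10(4.66733e+13) = 136.69 dB


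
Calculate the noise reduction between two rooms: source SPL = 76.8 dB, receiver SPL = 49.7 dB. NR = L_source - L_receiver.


NR = L_source - L_receiver (difference between source and receiving room levels)
NR = 76.8 - 49.7 = 27.1 dB


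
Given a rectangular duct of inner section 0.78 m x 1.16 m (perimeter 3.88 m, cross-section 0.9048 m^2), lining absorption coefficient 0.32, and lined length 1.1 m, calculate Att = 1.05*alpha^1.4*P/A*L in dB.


alpha^1.4 = 0.32^1.4 = 0.202866
Attenuation rate = 1.05 * alpha^1.4 * P / A
= 1.05 * 0.202866 * 3.88 / 0.9048 = 0.913435 dB/m
Total Att = 0.913435 * 1.1 = 1.0048 dB


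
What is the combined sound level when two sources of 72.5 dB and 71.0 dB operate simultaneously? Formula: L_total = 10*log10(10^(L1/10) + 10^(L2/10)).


10^(72.5/10) = 1.77828e+07
10^(71.0/10) = 1.25893e+07
Sum = 1.77828e+07 + 1.25893e+07 = 3.03721e+07
L_total = 10*log10(3.03721e+07) = 74.825 dB


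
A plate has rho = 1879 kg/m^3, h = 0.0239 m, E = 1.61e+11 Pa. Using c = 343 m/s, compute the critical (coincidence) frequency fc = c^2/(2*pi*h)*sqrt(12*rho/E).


12*rho/E = 12*1879/1.61e+11 = 1.4005e-07
sqrt(12*rho/E) = sqrt(1.4005e-07) = 0.000374233
c^2/(2*pi*h) = 343^2/(2*pi*0.0239) = 783449
fc = 783449 * 0.000374233 = 293.19 Hz


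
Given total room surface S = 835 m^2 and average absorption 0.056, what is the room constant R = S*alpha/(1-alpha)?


R = 835 * 0.056 / (1 - 0.056) = 49.534 m^2
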